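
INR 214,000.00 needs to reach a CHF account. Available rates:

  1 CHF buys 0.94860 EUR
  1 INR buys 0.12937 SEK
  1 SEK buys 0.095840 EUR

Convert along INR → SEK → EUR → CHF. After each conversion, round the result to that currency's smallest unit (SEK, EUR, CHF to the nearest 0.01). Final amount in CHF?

INR 214,000.00 × 0.12937 = SEK 27,685.18
SEK 27,685.18 × 0.095840 = EUR 2,653.35
EUR 2,653.35 ÷ 0.94860 = CHF 2,797.12

CHF 2,797.12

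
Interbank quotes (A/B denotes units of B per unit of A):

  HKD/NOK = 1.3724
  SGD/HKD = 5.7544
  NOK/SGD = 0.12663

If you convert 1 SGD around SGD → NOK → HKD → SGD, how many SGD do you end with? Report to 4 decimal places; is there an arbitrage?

1.0000 (no arbitrage)

Around SGD → NOK → HKD → SGD: 1 ÷ 0.12663 ÷ 1.3724 ÷ 5.7544 = 0.999960
Product ≈ 1 (deviation 0.004%, within rounding noise).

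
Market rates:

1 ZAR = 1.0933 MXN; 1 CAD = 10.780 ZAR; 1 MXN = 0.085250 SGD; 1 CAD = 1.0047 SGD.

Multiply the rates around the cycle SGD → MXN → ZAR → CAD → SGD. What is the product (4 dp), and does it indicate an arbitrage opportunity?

Around SGD → MXN → ZAR → CAD → SGD: 1 ÷ 0.085250 ÷ 1.0933 ÷ 10.780 × 1.0047 = 0.999963
Product ≈ 1 (deviation 0.004%, within rounding noise).

1.0000 (no arbitrage)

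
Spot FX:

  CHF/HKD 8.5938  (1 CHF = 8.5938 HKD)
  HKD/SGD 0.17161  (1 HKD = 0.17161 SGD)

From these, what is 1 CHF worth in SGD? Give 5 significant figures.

1 CHF × 8.5938 = 8.5938 HKD
8.5938 HKD × 0.17161 = 1.47478 SGD

CHF/SGD = 1.4748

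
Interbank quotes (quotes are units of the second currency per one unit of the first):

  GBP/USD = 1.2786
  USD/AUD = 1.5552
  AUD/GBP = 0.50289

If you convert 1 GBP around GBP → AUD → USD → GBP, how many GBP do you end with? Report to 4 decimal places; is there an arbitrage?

Around GBP → AUD → USD → GBP: 1 ÷ 0.50289 ÷ 1.5552 ÷ 1.2786 = 1.000014
Product ≈ 1 (deviation 0.001%, within rounding noise).

1.0000 (no arbitrage)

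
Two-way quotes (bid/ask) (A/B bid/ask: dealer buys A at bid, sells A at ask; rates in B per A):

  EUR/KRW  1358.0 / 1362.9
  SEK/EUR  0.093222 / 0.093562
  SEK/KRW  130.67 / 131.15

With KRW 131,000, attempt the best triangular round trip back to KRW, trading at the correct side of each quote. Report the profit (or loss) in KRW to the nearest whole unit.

Net profit: KRW 3,241

Best loop KRW → EUR → SEK → KRW:
KRW 131,000 ÷ 1362.9 (buy EUR at ask) = EUR 96.12
EUR 96.12 ÷ 0.093562 (buy SEK at ask) = SEK 1,027.32
SEK 1,027.32 × 130.67 (sell SEK at bid) = KRW 134,241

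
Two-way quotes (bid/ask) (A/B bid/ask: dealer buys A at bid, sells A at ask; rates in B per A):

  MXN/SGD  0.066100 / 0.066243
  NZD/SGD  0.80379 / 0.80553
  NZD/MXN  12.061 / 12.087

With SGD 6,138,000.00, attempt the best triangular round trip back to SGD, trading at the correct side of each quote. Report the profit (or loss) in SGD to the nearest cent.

Net profit: SGD 23,847.82

Best loop SGD → MXN → NZD → SGD:
SGD 6,138,000.00 ÷ 0.066243 (buy MXN at ask) = MXN 92,658,846.97
MXN 92,658,846.97 ÷ 12.087 (buy NZD at ask) = NZD 7,665,992.14
NZD 7,665,992.14 × 0.80379 (sell NZD at bid) = SGD 6,161,847.82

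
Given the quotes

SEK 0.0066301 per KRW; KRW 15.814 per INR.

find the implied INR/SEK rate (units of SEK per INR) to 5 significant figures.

INR/SEK = 0.10485

1 INR × 15.814 = 15.814 KRW
15.814 KRW × 0.0066301 = 0.104848 SEK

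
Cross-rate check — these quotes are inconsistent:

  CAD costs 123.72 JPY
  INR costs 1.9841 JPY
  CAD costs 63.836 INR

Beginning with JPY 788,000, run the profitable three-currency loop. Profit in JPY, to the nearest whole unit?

Profit: JPY 18,706

Profitable loop is JPY → CAD → INR → JPY:
JPY 788,000 ÷ 123.72 = CAD 6,369.22
CAD 6,369.22 × 63.836 = INR 406,585.58
INR 406,585.58 × 1.9841 = JPY 806,706
Profit = JPY 806,706 − JPY 788,000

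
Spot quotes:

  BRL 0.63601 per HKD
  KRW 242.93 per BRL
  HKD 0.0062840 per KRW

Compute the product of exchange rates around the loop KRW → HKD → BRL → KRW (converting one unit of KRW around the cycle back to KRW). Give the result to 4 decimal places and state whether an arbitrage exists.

0.9709 (arbitrage exists)

Around KRW → HKD → BRL → KRW: 1 × 0.0062840 × 0.63601 × 242.93 = 0.970915
Product < 1; profitable direction is KRW → BRL → HKD → KRW.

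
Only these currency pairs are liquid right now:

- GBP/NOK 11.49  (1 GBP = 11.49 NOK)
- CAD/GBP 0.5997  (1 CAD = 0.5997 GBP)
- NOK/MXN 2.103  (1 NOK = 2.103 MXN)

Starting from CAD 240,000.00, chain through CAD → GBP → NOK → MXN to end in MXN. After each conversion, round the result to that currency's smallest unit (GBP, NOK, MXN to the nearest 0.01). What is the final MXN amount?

MXN 3,477,799.91

CAD 240,000.00 × 0.5997 = GBP 143,928.00
GBP 143,928.00 × 11.49 = NOK 1,653,732.72
NOK 1,653,732.72 × 2.103 = MXN 3,477,799.91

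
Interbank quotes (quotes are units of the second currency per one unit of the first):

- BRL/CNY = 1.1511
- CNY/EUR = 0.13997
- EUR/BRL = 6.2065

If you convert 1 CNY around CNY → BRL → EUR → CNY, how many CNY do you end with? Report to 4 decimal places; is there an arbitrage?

1.0000 (no arbitrage)

Around CNY → BRL → EUR → CNY: 1 ÷ 1.1511 ÷ 6.2065 ÷ 0.13997 = 1.000012
Product ≈ 1 (deviation 0.001%, within rounding noise).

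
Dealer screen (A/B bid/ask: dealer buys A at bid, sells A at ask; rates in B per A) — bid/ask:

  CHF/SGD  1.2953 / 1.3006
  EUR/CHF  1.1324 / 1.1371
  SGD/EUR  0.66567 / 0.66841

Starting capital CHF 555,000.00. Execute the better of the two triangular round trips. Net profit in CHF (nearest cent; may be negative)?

Best loop CHF → EUR → SGD → CHF:
CHF 555,000.00 ÷ 1.1371 (buy EUR at ask) = EUR 488,083.72
EUR 488,083.72 ÷ 0.66841 (buy SGD at ask) = SGD 730,216.07
SGD 730,216.07 ÷ 1.3006 (buy CHF at ask) = CHF 561,445.54

Net profit: CHF 6,445.54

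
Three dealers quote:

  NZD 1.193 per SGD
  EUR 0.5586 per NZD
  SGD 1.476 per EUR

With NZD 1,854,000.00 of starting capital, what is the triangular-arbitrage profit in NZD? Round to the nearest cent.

Profit: NZD 30,872.58

Profitable loop is NZD → SGD → EUR → NZD:
NZD 1,854,000.00 ÷ 1.193 = SGD 1,554,065.38
SGD 1,554,065.38 ÷ 1.476 = EUR 1,052,889.82
EUR 1,052,889.82 ÷ 0.5586 = NZD 1,884,872.58
Profit = NZD 1,884,872.58 − NZD 1,854,000.00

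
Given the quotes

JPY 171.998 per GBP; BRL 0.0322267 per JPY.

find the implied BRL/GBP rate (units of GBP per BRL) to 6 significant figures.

BRL/GBP = 0.180410

1 BRL ÷ 0.0322267 = 31.0302 JPY
31.0302 JPY ÷ 171.998 = 0.18041 GBP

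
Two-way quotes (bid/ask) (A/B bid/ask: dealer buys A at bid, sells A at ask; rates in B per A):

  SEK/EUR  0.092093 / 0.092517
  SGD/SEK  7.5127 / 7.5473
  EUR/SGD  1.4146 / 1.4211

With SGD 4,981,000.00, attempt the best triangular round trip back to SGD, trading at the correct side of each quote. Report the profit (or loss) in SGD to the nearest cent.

Best loop SGD → EUR → SEK → SGD:
SGD 4,981,000.00 ÷ 1.4211 (buy EUR at ask) = EUR 3,505,031.31
EUR 3,505,031.31 ÷ 0.092517 (buy SEK at ask) = SEK 37,885,267.72
SEK 37,885,267.72 ÷ 7.5473 (buy SGD at ask) = SGD 5,019,711.38

Net profit: SGD 38,711.38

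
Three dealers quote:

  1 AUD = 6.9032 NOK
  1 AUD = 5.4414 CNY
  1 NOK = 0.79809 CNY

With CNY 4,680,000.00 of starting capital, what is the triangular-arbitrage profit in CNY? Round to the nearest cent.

Profit: CNY 58,463.35

Profitable loop is CNY → AUD → NOK → CNY:
CNY 4,680,000.00 ÷ 5.4414 = AUD 860,072.78
AUD 860,072.78 × 6.9032 = NOK 5,937,254.38
NOK 5,937,254.38 × 0.79809 = CNY 4,738,463.35
Profit = CNY 4,738,463.35 − CNY 4,680,000.00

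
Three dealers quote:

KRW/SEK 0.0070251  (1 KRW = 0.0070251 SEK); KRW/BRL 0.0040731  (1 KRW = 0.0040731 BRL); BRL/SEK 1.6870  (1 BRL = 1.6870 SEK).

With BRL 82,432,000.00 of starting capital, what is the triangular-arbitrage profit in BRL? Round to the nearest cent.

Profit: BRL 1,844,830.14

Profitable loop is BRL → KRW → SEK → BRL:
BRL 82,432,000.00 ÷ 0.0040731 = KRW 20,238,147,848
KRW 20,238,147,848 × 0.0070251 = SEK 142,175,012.45
SEK 142,175,012.45 ÷ 1.6870 = BRL 84,276,830.14
Profit = BRL 84,276,830.14 − BRL 82,432,000.00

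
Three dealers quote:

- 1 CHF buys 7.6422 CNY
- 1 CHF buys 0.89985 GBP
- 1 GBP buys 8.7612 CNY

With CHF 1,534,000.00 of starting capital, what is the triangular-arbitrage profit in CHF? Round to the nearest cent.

Profit: CHF 48,488.91

Profitable loop is CHF → GBP → CNY → CHF:
CHF 1,534,000.00 × 0.89985 = GBP 1,380,369.90
GBP 1,380,369.90 × 8.7612 = CNY 12,093,696.77
CNY 12,093,696.77 ÷ 7.6422 = CHF 1,582,488.91
Profit = CHF 1,582,488.91 − CHF 1,534,000.00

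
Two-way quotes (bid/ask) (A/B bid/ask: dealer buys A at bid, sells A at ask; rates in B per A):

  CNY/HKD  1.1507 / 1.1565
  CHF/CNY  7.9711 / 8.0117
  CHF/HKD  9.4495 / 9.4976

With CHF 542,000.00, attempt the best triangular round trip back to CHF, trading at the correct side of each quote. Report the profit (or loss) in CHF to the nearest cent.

Net profit: CHF 10,761.52

Best loop CHF → HKD → CNY → CHF:
CHF 542,000.00 × 9.4495 (sell CHF at bid) = HKD 5,121,629.00
HKD 5,121,629.00 ÷ 1.1565 (buy CNY at ask) = CNY 4,428,559.45
CNY 4,428,559.45 ÷ 8.0117 (buy CHF at ask) = CHF 552,761.52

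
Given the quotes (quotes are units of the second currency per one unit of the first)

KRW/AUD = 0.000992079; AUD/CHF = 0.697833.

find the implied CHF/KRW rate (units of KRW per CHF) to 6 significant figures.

1 CHF ÷ 0.697833 = 1.43301 AUD
1.43301 AUD ÷ 0.000992079 = 1444.45 KRW

CHF/KRW = 1444.45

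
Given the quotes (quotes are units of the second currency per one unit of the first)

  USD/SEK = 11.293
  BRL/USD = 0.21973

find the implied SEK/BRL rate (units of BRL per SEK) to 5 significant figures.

SEK/BRL = 0.40300

1 SEK ÷ 11.293 = 0.0885504 USD
0.0885504 USD ÷ 0.21973 = 0.402997 BRL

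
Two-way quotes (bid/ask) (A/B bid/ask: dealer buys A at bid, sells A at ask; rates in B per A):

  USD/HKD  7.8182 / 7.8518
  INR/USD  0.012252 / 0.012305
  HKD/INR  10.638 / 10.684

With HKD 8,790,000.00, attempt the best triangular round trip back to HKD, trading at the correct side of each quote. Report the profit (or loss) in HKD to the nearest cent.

Best loop HKD → INR → USD → HKD:
HKD 8,790,000.00 × 10.638 (sell HKD at bid) = INR 93,508,020.00
INR 93,508,020.00 × 0.012252 (sell INR at bid) = USD 1,145,660.26
USD 1,145,660.26 × 7.8182 (sell USD at bid) = HKD 8,957,001.05

Net profit: HKD 167,001.05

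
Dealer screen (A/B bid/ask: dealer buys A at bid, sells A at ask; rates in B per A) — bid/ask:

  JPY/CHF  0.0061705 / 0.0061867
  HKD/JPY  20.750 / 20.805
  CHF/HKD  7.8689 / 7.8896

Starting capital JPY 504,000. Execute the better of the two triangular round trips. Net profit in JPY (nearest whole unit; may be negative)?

Best loop JPY → CHF → HKD → JPY:
JPY 504,000 × 0.0061705 (sell JPY at bid) = CHF 3,109.93
CHF 3,109.93 × 7.8689 (sell CHF at bid) = HKD 24,471.74
HKD 24,471.74 × 20.750 (sell HKD at bid) = JPY 507,789

Net profit: JPY 3,789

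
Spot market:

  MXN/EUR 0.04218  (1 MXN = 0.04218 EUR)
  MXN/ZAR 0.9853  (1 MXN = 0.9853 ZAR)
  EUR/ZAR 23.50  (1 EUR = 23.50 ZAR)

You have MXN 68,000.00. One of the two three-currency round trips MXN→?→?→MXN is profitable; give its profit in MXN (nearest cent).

Profitable loop is MXN → EUR → ZAR → MXN:
MXN 68,000.00 × 0.04218 = EUR 2,868.24
EUR 2,868.24 × 23.50 = ZAR 67,403.64
ZAR 67,403.64 ÷ 0.9853 = MXN 68,409.26
Profit = MXN 68,409.26 − MXN 68,000.00

Profit: MXN 409.26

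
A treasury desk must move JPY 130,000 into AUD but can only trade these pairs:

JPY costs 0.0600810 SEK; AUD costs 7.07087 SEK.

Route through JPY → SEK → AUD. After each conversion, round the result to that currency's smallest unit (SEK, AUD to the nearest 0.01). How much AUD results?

JPY 130,000 × 0.0600810 = SEK 7,810.53
SEK 7,810.53 ÷ 7.07087 = AUD 1,104.61

AUD 1,104.61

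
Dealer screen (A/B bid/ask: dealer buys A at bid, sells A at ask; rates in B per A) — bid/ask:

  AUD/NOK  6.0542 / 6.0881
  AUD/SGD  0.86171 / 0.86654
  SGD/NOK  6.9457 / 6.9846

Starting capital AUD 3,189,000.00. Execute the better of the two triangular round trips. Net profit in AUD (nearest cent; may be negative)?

Best loop AUD → NOK → SGD → AUD:
AUD 3,189,000.00 × 6.0542 (sell AUD at bid) = NOK 19,306,843.80
NOK 19,306,843.80 ÷ 6.9846 (buy SGD at ask) = SGD 2,764,201.79
SGD 2,764,201.79 ÷ 0.86654 (buy AUD at ask) = AUD 3,189,929.82

Net profit: AUD 929.82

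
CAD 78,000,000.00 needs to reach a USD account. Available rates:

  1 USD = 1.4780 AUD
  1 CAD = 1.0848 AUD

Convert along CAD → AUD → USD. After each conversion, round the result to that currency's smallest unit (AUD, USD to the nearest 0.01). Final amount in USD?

USD 57,249,255.75

CAD 78,000,000.00 × 1.0848 = AUD 84,614,400.00
AUD 84,614,400.00 ÷ 1.4780 = USD 57,249,255.75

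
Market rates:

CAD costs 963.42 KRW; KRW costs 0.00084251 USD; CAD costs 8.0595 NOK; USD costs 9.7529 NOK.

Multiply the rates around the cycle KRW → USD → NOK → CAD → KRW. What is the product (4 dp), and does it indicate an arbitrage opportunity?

Around KRW → USD → NOK → CAD → KRW: 1 × 0.00084251 × 9.7529 ÷ 8.0595 × 963.42 = 0.982237
Product < 1; profitable direction is KRW → CAD → NOK → USD → KRW.

0.9822 (arbitrage exists)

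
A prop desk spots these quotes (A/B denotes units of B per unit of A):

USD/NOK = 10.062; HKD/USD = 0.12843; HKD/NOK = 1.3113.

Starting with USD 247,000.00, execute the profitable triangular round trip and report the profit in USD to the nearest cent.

Profitable loop is USD → HKD → NOK → USD:
USD 247,000.00 ÷ 0.12843 = HKD 1,923,226.66
HKD 1,923,226.66 × 1.3113 = NOK 2,521,927.12
NOK 2,521,927.12 ÷ 10.062 = USD 250,638.75
Profit = USD 250,638.75 − USD 247,000.00

Profit: USD 3,638.75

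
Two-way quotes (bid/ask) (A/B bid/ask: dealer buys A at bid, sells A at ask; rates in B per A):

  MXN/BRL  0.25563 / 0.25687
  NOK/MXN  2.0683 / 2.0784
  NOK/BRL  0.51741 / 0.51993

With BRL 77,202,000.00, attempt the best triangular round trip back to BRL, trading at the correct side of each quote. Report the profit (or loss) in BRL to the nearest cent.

Best loop BRL → NOK → MXN → BRL:
BRL 77,202,000.00 ÷ 0.51993 (buy NOK at ask) = NOK 148,485,373.03
NOK 148,485,373.03 × 2.0683 (sell NOK at bid) = MXN 307,112,297.04
MXN 307,112,297.04 × 0.25563 (sell MXN at bid) = BRL 78,507,116.49

Net profit: BRL 1,305,116.49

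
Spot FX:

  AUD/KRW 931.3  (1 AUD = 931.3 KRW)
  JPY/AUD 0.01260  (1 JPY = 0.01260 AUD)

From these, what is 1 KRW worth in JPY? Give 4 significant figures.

1 KRW ÷ 931.3 = 0.00107377 AUD
0.00107377 AUD ÷ 0.01260 = 0.0852197 JPY

KRW/JPY = 0.08522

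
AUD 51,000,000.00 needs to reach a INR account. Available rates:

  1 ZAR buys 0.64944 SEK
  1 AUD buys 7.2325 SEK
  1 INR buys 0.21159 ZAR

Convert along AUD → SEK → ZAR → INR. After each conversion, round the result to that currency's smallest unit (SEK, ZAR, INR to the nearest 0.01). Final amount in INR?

INR 2,684,259,172.79

AUD 51,000,000.00 × 7.2325 = SEK 368,857,500.00
SEK 368,857,500.00 ÷ 0.64944 = ZAR 567,962,398.37
ZAR 567,962,398.37 ÷ 0.21159 = INR 2,684,259,172.79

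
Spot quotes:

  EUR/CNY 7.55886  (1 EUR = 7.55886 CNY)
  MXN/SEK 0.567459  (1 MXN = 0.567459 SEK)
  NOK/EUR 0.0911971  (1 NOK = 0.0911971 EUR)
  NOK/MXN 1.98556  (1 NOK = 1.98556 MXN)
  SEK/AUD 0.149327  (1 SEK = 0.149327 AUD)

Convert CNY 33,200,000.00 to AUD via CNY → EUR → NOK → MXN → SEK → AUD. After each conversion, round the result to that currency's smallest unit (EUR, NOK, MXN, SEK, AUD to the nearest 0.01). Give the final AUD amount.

CNY 33,200,000.00 ÷ 7.55886 = EUR 4,392,196.71
EUR 4,392,196.71 ÷ 0.0911971 = NOK 48,161,583.10
NOK 48,161,583.10 × 1.98556 = MXN 95,627,712.94
MXN 95,627,712.94 × 0.567459 = SEK 54,264,806.36
SEK 54,264,806.36 × 0.149327 = AUD 8,103,200.74

AUD 8,103,200.74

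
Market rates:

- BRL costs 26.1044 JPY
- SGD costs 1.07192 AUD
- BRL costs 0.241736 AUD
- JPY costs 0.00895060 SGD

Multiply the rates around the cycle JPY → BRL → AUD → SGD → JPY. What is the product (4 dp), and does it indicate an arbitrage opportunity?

Around JPY → BRL → AUD → SGD → JPY: 1 ÷ 26.1044 × 0.241736 ÷ 1.07192 ÷ 0.00895060 = 0.965191
Product < 1; profitable direction is JPY → SGD → AUD → BRL → JPY.

0.9652 (arbitrage exists)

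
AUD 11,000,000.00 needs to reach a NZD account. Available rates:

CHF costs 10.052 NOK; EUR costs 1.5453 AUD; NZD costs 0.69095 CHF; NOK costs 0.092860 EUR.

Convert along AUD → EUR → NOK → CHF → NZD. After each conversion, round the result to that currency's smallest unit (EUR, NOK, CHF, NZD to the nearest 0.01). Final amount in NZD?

NZD 11,037,026.88

AUD 11,000,000.00 ÷ 1.5453 = EUR 7,118,358.89
EUR 7,118,358.89 ÷ 0.092860 = NOK 76,656,890.91
NOK 76,656,890.91 ÷ 10.052 = CHF 7,626,033.72
CHF 7,626,033.72 ÷ 0.69095 = NZD 11,037,026.88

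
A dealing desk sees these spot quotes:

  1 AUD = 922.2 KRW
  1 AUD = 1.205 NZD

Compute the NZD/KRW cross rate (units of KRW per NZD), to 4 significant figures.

1 NZD ÷ 1.205 = 0.829876 AUD
0.829876 AUD × 922.2 = 765.311 KRW

NZD/KRW = 765.3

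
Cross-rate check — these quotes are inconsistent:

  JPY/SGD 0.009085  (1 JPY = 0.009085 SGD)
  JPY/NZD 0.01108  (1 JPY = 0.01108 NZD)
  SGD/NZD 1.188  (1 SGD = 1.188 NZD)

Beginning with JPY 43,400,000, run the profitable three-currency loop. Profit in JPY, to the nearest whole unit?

Profitable loop is JPY → NZD → SGD → JPY:
JPY 43,400,000 × 0.01108 = NZD 480,872.00
NZD 480,872.00 ÷ 1.188 = SGD 404,774.41
SGD 404,774.41 ÷ 0.009085 = JPY 44,554,145
Profit = JPY 44,554,145 − JPY 43,400,000

Profit: JPY 1,154,145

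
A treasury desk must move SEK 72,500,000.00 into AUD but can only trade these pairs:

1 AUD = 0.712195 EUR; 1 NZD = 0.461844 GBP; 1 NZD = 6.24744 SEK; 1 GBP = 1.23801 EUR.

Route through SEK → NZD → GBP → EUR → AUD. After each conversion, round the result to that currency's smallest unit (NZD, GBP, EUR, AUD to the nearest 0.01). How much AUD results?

SEK 72,500,000.00 ÷ 6.24744 = NZD 11,604,753.31
NZD 11,604,753.31 × 0.461844 = GBP 5,359,585.69
GBP 5,359,585.69 × 1.23801 = EUR 6,635,220.68
EUR 6,635,220.68 ÷ 0.712195 = AUD 9,316,578.58

AUD 9,316,578.58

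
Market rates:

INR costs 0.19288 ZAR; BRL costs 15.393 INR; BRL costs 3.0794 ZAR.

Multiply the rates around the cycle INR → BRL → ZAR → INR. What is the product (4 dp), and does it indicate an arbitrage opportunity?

Around INR → BRL → ZAR → INR: 1 ÷ 15.393 × 3.0794 ÷ 0.19288 = 1.037184
Product > 1; profitable direction is INR → BRL → ZAR → INR.

1.0372 (arbitrage exists)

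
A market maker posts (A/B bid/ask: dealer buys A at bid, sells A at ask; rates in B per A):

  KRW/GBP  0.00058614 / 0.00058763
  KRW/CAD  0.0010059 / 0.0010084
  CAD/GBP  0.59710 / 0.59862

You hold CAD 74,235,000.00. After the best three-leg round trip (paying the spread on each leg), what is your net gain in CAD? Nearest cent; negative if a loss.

Best loop CAD → GBP → KRW → CAD:
CAD 74,235,000.00 × 0.59710 (sell CAD at bid) = GBP 44,325,718.50
GBP 44,325,718.50 ÷ 0.00058763 (buy KRW at ask) = KRW 75,431,340,299
KRW 75,431,340,299 × 0.0010059 (sell KRW at bid) = CAD 75,876,385.21

Net profit: CAD 1,641,385.21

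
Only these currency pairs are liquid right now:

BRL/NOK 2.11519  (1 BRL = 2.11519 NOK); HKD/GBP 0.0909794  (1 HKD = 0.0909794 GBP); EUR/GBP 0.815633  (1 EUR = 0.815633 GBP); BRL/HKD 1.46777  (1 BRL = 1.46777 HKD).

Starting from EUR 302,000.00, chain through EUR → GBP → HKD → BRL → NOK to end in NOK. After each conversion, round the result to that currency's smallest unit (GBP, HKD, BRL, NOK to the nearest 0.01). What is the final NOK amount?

EUR 302,000.00 × 0.815633 = GBP 246,321.17
GBP 246,321.17 ÷ 0.0909794 = HKD 2,707,438.94
HKD 2,707,438.94 ÷ 1.46777 = BRL 1,844,593.46
BRL 1,844,593.46 × 2.11519 = NOK 3,901,665.64

NOK 3,901,665.64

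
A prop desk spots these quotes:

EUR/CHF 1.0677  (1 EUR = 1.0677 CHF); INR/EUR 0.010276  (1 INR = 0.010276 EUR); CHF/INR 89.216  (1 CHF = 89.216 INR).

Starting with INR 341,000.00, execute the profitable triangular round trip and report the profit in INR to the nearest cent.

Profit: INR 7,368.03

Profitable loop is INR → CHF → EUR → INR:
INR 341,000.00 ÷ 89.216 = CHF 3,822.18
CHF 3,822.18 ÷ 1.0677 = EUR 3,579.83
EUR 3,579.83 ÷ 0.010276 = INR 348,368.03
Profit = INR 348,368.03 − INR 341,000.00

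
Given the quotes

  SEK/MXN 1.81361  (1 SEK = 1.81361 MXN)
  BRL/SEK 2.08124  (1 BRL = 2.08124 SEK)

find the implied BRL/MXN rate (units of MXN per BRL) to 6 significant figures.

1 BRL × 2.08124 = 2.08124 SEK
2.08124 SEK × 1.81361 = 3.77456 MXN

BRL/MXN = 3.77456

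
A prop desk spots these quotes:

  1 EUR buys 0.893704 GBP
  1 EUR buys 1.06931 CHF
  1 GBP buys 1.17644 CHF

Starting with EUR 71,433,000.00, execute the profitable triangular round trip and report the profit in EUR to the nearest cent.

Profitable loop is EUR → CHF → GBP → EUR:
EUR 71,433,000.00 × 1.06931 = CHF 76,384,021.23
CHF 76,384,021.23 ÷ 1.17644 = GBP 64,928,106.18
GBP 64,928,106.18 ÷ 0.893704 = EUR 72,650,571.30
Profit = EUR 72,650,571.30 − EUR 71,433,000.00

Profit: EUR 1,217,571.30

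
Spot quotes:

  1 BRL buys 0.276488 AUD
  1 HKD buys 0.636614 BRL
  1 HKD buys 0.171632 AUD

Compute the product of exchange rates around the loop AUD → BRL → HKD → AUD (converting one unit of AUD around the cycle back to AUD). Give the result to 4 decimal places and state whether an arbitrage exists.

0.9751 (arbitrage exists)

Around AUD → BRL → HKD → AUD: 1 ÷ 0.276488 ÷ 0.636614 × 0.171632 = 0.975092
Product < 1; profitable direction is AUD → HKD → BRL → AUD.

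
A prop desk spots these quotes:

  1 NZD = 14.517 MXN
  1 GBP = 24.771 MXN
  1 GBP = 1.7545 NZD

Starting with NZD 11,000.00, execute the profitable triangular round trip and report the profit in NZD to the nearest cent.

Profit: NZD 310.44

Profitable loop is NZD → MXN → GBP → NZD:
NZD 11,000.00 × 14.517 = MXN 159,687.00
MXN 159,687.00 ÷ 24.771 = GBP 6,446.53
GBP 6,446.53 × 1.7545 = NZD 11,310.44
Profit = NZD 11,310.44 − NZD 11,000.00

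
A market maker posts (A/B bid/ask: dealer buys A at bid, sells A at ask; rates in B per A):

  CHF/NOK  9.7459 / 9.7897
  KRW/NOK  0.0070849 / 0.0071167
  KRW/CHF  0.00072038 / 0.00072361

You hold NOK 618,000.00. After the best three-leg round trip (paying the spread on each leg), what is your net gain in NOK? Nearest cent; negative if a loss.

Net profit: NOK 85.07

Best loop NOK → CHF → KRW → NOK:
NOK 618,000.00 ÷ 9.7897 (buy CHF at ask) = CHF 63,127.57
CHF 63,127.57 ÷ 0.00072361 (buy KRW at ask) = KRW 87,239,774
KRW 87,239,774 × 0.0070849 (sell KRW at bid) = NOK 618,085.07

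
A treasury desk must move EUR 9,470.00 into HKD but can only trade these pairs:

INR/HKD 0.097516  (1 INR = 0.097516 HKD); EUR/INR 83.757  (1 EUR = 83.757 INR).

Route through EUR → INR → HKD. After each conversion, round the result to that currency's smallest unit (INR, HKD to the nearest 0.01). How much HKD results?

EUR 9,470.00 × 83.757 = INR 793,178.79
INR 793,178.79 × 0.097516 = HKD 77,347.62

HKD 77,347.62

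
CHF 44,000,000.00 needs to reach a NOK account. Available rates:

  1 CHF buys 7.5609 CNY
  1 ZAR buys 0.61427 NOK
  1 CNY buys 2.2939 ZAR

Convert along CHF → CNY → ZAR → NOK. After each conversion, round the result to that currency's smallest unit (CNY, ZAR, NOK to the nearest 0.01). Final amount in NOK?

CHF 44,000,000.00 × 7.5609 = CNY 332,679,600.00
CNY 332,679,600.00 × 2.2939 = ZAR 763,133,734.44
ZAR 763,133,734.44 × 0.61427 = NOK 468,770,159.05

NOK 468,770,159.05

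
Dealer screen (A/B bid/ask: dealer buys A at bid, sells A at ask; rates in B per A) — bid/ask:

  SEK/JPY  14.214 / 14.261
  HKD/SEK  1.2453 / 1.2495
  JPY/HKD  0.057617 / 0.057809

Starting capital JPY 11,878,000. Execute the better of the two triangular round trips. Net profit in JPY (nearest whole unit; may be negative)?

Net profit: JPY 235,908

Best loop JPY → HKD → SEK → JPY:
JPY 11,878,000 × 0.057617 (sell JPY at bid) = HKD 684,374.73
HKD 684,374.73 × 1.2453 (sell HKD at bid) = SEK 852,251.85
SEK 852,251.85 × 14.214 (sell SEK at bid) = JPY 12,113,908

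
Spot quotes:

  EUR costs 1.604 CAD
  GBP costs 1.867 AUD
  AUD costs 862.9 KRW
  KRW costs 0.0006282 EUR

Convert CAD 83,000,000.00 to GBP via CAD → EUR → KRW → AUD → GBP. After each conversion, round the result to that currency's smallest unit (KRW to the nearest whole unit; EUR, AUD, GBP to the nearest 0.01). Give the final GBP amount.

CAD 83,000,000.00 ÷ 1.604 = EUR 51,745,635.91
EUR 51,745,635.91 ÷ 0.0006282 = KRW 82,371,276,520
KRW 82,371,276,520 ÷ 862.9 = AUD 95,458,658.62
AUD 95,458,658.62 ÷ 1.867 = GBP 51,129,436.86

GBP 51,129,436.86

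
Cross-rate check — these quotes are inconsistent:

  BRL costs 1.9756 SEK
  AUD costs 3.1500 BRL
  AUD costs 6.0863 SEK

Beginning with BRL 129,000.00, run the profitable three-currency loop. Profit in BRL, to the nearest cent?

Profit: BRL 2,900.34

Profitable loop is BRL → SEK → AUD → BRL:
BRL 129,000.00 × 1.9756 = SEK 254,852.40
SEK 254,852.40 ÷ 6.0863 = AUD 41,873.12
AUD 41,873.12 × 3.1500 = BRL 131,900.34
Profit = BRL 131,900.34 − BRL 129,000.00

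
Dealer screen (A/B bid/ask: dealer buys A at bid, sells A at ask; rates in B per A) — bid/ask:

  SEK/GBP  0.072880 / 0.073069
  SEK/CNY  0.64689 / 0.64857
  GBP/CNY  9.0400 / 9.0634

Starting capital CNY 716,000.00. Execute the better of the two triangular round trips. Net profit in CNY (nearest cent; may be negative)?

Net profit: CNY 11,332.44

Best loop CNY → SEK → GBP → CNY:
CNY 716,000.00 ÷ 0.64857 (buy SEK at ask) = SEK 1,103,967.19
SEK 1,103,967.19 × 0.072880 (sell SEK at bid) = GBP 80,457.13
GBP 80,457.13 × 9.0400 (sell GBP at bid) = CNY 727,332.44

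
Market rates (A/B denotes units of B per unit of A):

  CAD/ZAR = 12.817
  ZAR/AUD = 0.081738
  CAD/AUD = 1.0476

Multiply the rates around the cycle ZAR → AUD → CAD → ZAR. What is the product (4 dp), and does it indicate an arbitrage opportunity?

1.0000 (no arbitrage)

Around ZAR → AUD → CAD → ZAR: 1 × 0.081738 ÷ 1.0476 × 12.817 = 1.000034
Product ≈ 1 (deviation 0.003%, within rounding noise).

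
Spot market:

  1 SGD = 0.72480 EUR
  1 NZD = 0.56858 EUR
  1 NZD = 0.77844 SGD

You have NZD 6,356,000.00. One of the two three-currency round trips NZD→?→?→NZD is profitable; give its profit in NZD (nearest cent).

Profitable loop is NZD → EUR → SGD → NZD:
NZD 6,356,000.00 × 0.56858 = EUR 3,613,894.48
EUR 3,613,894.48 ÷ 0.72480 = SGD 4,986,057.51
SGD 4,986,057.51 ÷ 0.77844 = NZD 6,405,191.80
Profit = NZD 6,405,191.80 − NZD 6,356,000.00

Profit: NZD 49,191.80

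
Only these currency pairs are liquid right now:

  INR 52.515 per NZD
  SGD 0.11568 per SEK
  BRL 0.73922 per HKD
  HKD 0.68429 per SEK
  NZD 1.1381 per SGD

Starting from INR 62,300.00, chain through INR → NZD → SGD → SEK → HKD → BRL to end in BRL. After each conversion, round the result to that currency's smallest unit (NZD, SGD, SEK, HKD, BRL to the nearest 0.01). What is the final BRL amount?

INR 62,300.00 ÷ 52.515 = NZD 1,186.33
NZD 1,186.33 ÷ 1.1381 = SGD 1,042.38
SGD 1,042.38 ÷ 0.11568 = SEK 9,010.89
SEK 9,010.89 × 0.68429 = HKD 6,166.06
HKD 6,166.06 × 0.73922 = BRL 4,558.07

BRL 4,558.07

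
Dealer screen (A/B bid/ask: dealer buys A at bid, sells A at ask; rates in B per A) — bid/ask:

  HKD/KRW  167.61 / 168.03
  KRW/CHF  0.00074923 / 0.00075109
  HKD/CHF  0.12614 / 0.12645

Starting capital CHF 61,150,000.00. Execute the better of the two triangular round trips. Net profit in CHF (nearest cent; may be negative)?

Net result: CHF -31,810.48 (no profitable arbitrage after spreads)

Best loop CHF → KRW → HKD → CHF:
CHF 61,150,000.00 ÷ 0.00075109 (buy KRW at ask) = KRW 81,415,010,185
KRW 81,415,010,185 ÷ 168.03 (buy HKD at ask) = HKD 484,526,633.25
HKD 484,526,633.25 × 0.12614 (sell HKD at bid) = CHF 61,118,189.52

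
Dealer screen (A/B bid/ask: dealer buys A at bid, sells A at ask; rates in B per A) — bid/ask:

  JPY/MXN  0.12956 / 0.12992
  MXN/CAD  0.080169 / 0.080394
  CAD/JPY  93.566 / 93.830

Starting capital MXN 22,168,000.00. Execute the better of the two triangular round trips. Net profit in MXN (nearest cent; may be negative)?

Best loop MXN → JPY → CAD → MXN:
MXN 22,168,000.00 ÷ 0.12992 (buy JPY at ask) = JPY 170,628,079
JPY 170,628,079 ÷ 93.830 (buy CAD at ask) = CAD 1,818,481.07
CAD 1,818,481.07 ÷ 0.080394 (buy MXN at ask) = MXN 22,619,611.79

Net profit: MXN 451,611.79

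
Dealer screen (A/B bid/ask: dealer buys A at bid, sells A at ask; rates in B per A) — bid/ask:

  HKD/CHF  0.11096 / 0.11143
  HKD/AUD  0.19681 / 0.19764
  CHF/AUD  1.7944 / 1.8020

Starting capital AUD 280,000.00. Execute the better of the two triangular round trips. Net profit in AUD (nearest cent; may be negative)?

Net profit: AUD 2,077.79

Best loop AUD → HKD → CHF → AUD:
AUD 280,000.00 ÷ 0.19764 (buy HKD at ask) = HKD 1,416,717.26
HKD 1,416,717.26 × 0.11096 (sell HKD at bid) = CHF 157,198.95
CHF 157,198.95 × 1.7944 (sell CHF at bid) = AUD 282,077.79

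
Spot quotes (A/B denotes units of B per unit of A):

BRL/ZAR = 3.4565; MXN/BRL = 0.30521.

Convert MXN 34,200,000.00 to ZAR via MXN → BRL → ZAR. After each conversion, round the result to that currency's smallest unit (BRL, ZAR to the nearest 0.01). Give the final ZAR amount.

MXN 34,200,000.00 × 0.30521 = BRL 10,438,182.00
BRL 10,438,182.00 × 3.4565 = ZAR 36,079,576.08

ZAR 36,079,576.08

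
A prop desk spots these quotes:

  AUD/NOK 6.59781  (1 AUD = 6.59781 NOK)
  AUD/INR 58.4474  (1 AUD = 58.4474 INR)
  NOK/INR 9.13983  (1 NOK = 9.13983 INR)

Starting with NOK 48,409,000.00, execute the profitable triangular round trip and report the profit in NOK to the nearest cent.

Profit: NOK 1,536,784.34

Profitable loop is NOK → INR → AUD → NOK:
NOK 48,409,000.00 × 9.13983 = INR 442,450,030.47
INR 442,450,030.47 ÷ 58.4474 = AUD 7,570,054.96
AUD 7,570,054.96 × 6.59781 = NOK 49,945,784.34
Profit = NOK 49,945,784.34 − NOK 48,409,000.00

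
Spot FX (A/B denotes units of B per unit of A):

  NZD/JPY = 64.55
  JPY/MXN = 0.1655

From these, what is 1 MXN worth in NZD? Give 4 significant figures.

MXN/NZD = 0.09361

1 MXN ÷ 0.1655 = 6.0423 JPY
6.0423 JPY ÷ 64.55 = 0.0936064 NZD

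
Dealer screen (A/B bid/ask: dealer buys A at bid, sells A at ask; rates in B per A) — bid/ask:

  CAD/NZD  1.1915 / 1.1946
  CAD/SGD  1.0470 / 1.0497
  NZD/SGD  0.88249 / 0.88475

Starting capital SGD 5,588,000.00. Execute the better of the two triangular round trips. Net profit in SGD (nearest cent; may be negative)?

Net profit: SGD 9,512.08

Best loop SGD → CAD → NZD → SGD:
SGD 5,588,000.00 ÷ 1.0497 (buy CAD at ask) = CAD 5,323,425.74
CAD 5,323,425.74 × 1.1915 (sell CAD at bid) = NZD 6,342,861.77
NZD 6,342,861.77 × 0.88249 (sell NZD at bid) = SGD 5,597,512.08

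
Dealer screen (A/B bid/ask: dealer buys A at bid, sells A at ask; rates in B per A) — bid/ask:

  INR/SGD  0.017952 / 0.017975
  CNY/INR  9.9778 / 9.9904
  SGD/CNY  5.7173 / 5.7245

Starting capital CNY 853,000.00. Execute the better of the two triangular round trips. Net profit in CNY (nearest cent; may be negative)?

Net profit: CNY 20,549.76

Best loop CNY → INR → SGD → CNY:
CNY 853,000.00 × 9.9778 (sell CNY at bid) = INR 8,511,063.40
INR 8,511,063.40 × 0.017952 (sell INR at bid) = SGD 152,790.61
SGD 152,790.61 × 5.7173 (sell SGD at bid) = CNY 873,549.76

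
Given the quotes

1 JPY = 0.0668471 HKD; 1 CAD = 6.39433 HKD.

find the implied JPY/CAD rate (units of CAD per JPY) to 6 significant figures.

1 JPY × 0.0668471 = 0.0668471 HKD
0.0668471 HKD ÷ 6.39433 = 0.0104541 CAD

JPY/CAD = 0.0104541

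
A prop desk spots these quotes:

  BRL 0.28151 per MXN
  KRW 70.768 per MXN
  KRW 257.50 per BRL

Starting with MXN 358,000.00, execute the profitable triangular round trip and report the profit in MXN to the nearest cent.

Profitable loop is MXN → BRL → KRW → MXN:
MXN 358,000.00 × 0.28151 = BRL 100,780.58
BRL 100,780.58 × 257.50 = KRW 25,950,999
KRW 25,950,999 ÷ 70.768 = MXN 366,705.28
Profit = MXN 366,705.28 − MXN 358,000.00

Profit: MXN 8,705.28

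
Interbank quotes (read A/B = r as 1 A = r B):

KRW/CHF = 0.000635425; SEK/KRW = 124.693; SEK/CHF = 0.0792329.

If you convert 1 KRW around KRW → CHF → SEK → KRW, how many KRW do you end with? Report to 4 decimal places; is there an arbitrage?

Around KRW → CHF → SEK → KRW: 1 × 0.000635425 ÷ 0.0792329 × 124.693 = 1.000002
Product ≈ 1 (deviation 0.000%, within rounding noise).

1.0000 (no arbitrage)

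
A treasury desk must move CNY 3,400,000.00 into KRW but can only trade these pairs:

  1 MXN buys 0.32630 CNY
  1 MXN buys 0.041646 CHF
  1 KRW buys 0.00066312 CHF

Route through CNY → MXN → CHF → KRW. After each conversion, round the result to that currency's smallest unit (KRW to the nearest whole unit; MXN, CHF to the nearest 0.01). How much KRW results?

CNY 3,400,000.00 ÷ 0.32630 = MXN 10,419,859.03
MXN 10,419,859.03 × 0.041646 = CHF 433,945.45
CHF 433,945.45 ÷ 0.00066312 = KRW 654,399,581

KRW 654,399,581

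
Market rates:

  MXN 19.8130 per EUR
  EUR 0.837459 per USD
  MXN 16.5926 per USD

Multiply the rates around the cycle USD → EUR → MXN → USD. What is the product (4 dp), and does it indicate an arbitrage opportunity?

Around USD → EUR → MXN → USD: 1 × 0.837459 × 19.8130 ÷ 16.5926 = 0.999999
Product ≈ 1 (deviation 0.000%, within rounding noise).

1.0000 (no arbitrage)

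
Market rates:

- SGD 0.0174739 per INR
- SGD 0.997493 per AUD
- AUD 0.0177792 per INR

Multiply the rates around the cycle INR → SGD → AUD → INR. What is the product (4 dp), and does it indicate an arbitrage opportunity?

0.9853 (arbitrage exists)

Around INR → SGD → AUD → INR: 1 × 0.0174739 ÷ 0.997493 ÷ 0.0177792 = 0.985298
Product < 1; profitable direction is INR → AUD → SGD → INR.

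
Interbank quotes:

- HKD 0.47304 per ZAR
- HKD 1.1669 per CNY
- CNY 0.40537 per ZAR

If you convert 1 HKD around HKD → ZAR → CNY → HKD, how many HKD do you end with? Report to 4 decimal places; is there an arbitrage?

Around HKD → ZAR → CNY → HKD: 1 ÷ 0.47304 × 0.40537 × 1.1669 = 0.999971
Product ≈ 1 (deviation 0.003%, within rounding noise).

1.0000 (no arbitrage)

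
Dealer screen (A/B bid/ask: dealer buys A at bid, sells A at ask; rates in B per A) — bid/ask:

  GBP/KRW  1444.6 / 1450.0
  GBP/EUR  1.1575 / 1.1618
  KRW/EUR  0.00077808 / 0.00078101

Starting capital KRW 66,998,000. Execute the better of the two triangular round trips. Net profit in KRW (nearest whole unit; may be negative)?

Best loop KRW → GBP → EUR → KRW:
KRW 66,998,000 ÷ 1450.0 (buy GBP at ask) = GBP 46,205.52
GBP 46,205.52 × 1.1575 (sell GBP at bid) = EUR 53,482.89
EUR 53,482.89 ÷ 0.00078101 (buy KRW at ask) = KRW 68,479,131

Net profit: KRW 1,481,131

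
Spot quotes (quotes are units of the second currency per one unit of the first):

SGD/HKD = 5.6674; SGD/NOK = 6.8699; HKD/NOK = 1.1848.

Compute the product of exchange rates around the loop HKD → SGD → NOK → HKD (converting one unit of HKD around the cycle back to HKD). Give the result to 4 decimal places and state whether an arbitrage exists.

Around HKD → SGD → NOK → HKD: 1 ÷ 5.6674 × 6.8699 ÷ 1.1848 = 1.023108
Product > 1; profitable direction is HKD → SGD → NOK → HKD.

1.0231 (arbitrage exists)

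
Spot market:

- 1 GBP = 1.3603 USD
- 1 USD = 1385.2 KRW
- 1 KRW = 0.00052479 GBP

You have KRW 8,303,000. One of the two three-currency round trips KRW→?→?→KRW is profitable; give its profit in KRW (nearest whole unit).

Profit: KRW 93,578

Profitable loop is KRW → USD → GBP → KRW:
KRW 8,303,000 ÷ 1385.2 = USD 5,994.08
USD 5,994.08 ÷ 1.3603 = GBP 4,406.44
GBP 4,406.44 ÷ 0.00052479 = KRW 8,396,578
Profit = KRW 8,396,578 − KRW 8,303,000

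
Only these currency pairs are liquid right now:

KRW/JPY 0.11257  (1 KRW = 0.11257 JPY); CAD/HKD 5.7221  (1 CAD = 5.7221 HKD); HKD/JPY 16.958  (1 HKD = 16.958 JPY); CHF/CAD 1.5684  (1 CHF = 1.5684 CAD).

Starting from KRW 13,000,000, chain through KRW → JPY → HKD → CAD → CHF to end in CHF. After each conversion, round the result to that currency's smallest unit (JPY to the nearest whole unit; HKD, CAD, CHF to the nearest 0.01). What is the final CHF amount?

KRW 13,000,000 × 0.11257 = JPY 1,463,410
JPY 1,463,410 ÷ 16.958 = HKD 86,296.14
HKD 86,296.14 ÷ 5.7221 = CAD 15,081.20
CAD 15,081.20 ÷ 1.5684 = CHF 9,615.66

CHF 9,615.66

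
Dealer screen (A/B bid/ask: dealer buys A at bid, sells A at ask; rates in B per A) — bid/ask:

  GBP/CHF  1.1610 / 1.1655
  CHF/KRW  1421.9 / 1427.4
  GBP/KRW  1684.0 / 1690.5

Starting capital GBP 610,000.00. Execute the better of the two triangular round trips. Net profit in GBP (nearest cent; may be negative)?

Best loop GBP → KRW → CHF → GBP:
GBP 610,000.00 × 1684.0 (sell GBP at bid) = KRW 1,027,240,000
KRW 1,027,240,000 ÷ 1427.4 (buy CHF at ask) = CHF 719,658.12
CHF 719,658.12 ÷ 1.1655 (buy GBP at ask) = GBP 617,467.28

Net profit: GBP 7,467.28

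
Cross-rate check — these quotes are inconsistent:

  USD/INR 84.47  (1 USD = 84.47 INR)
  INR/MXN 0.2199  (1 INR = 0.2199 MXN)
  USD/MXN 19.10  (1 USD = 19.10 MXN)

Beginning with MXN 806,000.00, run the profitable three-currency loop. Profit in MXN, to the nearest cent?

Profit: MXN 22,782.72

Profitable loop is MXN → INR → USD → MXN:
MXN 806,000.00 ÷ 0.2199 = INR 3,665,302.41
INR 3,665,302.41 ÷ 84.47 = USD 43,391.77
USD 43,391.77 × 19.10 = MXN 828,782.72
Profit = MXN 828,782.72 − MXN 806,000.00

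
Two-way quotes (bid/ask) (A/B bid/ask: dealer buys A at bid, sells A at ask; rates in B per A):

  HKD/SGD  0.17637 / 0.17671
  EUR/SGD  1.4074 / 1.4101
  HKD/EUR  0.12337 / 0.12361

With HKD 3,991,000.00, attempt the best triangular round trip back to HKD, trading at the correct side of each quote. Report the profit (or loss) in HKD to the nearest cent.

Net profit: HKD 47,340.40

Best loop HKD → SGD → EUR → HKD:
HKD 3,991,000.00 × 0.17637 (sell HKD at bid) = SGD 703,892.67
SGD 703,892.67 ÷ 1.4101 (buy EUR at ask) = EUR 499,179.26
EUR 499,179.26 ÷ 0.12361 (buy HKD at ask) = HKD 4,038,340.40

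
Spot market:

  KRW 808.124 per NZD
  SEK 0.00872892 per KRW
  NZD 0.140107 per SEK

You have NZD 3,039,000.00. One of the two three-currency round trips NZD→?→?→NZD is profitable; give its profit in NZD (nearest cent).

Profitable loop is NZD → SEK → KRW → NZD:
NZD 3,039,000.00 ÷ 0.140107 = SEK 21,690,565.07
SEK 21,690,565.07 ÷ 0.00872892 = KRW 2,484,908,221
KRW 2,484,908,221 ÷ 808.124 = NZD 3,074,909.57
Profit = NZD 3,074,909.57 − NZD 3,039,000.00

Profit: NZD 35,909.57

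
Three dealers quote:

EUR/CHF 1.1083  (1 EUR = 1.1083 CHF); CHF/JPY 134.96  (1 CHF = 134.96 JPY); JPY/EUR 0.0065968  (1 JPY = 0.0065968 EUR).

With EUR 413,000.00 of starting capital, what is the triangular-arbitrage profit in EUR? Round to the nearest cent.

Profitable loop is EUR → JPY → CHF → EUR:
EUR 413,000.00 ÷ 0.0065968 = JPY 62,606,112
JPY 62,606,112 ÷ 134.96 = CHF 463,886.43
CHF 463,886.43 ÷ 1.1083 = EUR 418,556.73
Profit = EUR 418,556.73 − EUR 413,000.00

Profit: EUR 5,556.73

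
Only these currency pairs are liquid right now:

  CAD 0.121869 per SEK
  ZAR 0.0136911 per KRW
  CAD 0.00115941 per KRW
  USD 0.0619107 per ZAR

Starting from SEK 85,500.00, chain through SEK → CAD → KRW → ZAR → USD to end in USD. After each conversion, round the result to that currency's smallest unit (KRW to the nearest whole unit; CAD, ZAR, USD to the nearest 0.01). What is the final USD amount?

USD 7,617.74

SEK 85,500.00 × 0.121869 = CAD 10,419.80
CAD 10,419.80 ÷ 0.00115941 = KRW 8,987,157
KRW 8,987,157 × 0.0136911 = ZAR 123,044.07
ZAR 123,044.07 × 0.0619107 = USD 7,617.74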